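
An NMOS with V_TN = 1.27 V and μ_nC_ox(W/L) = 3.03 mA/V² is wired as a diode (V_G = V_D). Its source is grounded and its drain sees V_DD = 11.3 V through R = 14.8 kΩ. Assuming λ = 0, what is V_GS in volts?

With gate tied to drain, V_GS = V_DS ≥ V_GS − V_TN, so the device is in saturation.
KCL at the drain: ½ k_n (V_GS − V_TN)² = (V_DD − V_GS)/R.
Let x = V_GS − 1.27. Then 22.4 x² + x − 10.03 = 0, giving x = 0.647 V (positive root), so V_GS = 1.92 V.
I_D = (V_DD − V_GS)/R = (11.3 − 1.92) / 14.8 = 0.634 mA.

V_GS = 1.92 V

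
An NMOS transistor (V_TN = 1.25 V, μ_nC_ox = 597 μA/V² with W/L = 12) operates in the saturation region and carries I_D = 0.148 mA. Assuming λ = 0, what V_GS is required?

V_GS = 1.45 V

k_n = μ_nC_ox · (W/L) = 7.164 mA/V².
In saturation I_D = ½ k_n (V_GS − V_TN)², so V_GS − V_TN = √(2 I_D / k_n) = √(2 × 0.148 / 7.164) = 0.203 V.
V_GS = 1.25 + 0.203 = 1.45 V.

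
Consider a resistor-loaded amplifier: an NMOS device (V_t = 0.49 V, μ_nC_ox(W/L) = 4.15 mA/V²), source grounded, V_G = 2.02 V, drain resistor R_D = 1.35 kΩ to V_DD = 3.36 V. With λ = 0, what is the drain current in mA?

V_GS = V_G = 2.02 V, so V_ov = 2.02 − 0.49 = 1.53 V.
Assume saturation: I_D = ½ k_n V_ov² = 0.5 × 4.15 × 1.53² = 4.86 mA, giving V_DS = V_DD − I_D R_D = 3.36 − 4.86 × 1.35 = -3.2 V.
But -3.2 V < V_ov = 1.53 V, so the device is actually in triode.
In triode I_D = k_n[V_ov V_DS − ½ V_DS²] and I_D = (V_DD − V_DS)/R_D. Equating: 2.8 V_DS² − 9.572 V_DS + 3.36 = 0, giving V_DS = 0.397 V (the root below V_ov).
I_D = (3.36 − 0.397) / 1.35 = 2.19 mA.

I_D = 2.19 mA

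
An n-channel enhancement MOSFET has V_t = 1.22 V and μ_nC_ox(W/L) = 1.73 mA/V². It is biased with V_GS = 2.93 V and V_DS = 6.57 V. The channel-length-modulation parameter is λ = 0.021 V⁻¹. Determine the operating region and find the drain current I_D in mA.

Saturation; I_D = 2.88 mA

V_ov = V_GS − V_t = 2.93 − 1.22 = 1.71 V.
Since V_DS = 6.57 V ≥ V_ov = 1.71 V, the device is in saturation.
I_D = ½ k_n V_ov² (1 + λ V_DS) = 0.5 × 1.73 × 1.71² × (1 + 0.021 × 6.57) = 2.88 mA.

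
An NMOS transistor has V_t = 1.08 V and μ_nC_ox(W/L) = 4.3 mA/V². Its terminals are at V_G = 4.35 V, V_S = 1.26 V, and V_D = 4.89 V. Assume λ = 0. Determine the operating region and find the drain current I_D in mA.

Saturation; I_D = 8.69 mA

V_GS = V_G − V_S = 4.35 − 1.26 = 3.09 V; V_DS = V_D − V_S = 4.89 − 1.26 = 3.63 V.
V_ov = V_GS − V_t = 3.09 − 1.08 = 2.01 V.
Since V_DS = 3.63 V ≥ V_ov = 2.01 V, the device is in saturation.
I_D = ½ k_n V_ov² = 0.5 × 4.3 × 2.01² = 8.69 mA.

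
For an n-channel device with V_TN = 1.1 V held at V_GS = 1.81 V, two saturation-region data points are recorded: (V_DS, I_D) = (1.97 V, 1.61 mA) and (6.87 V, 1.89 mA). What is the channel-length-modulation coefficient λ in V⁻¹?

With V_GS fixed, I_D ∝ (1 + λ V_DS) in saturation, so I_D2/I_D1 = (1 + λ V_DS2)/(1 + λ V_DS1).
1.89/1.61 = 1.174 = (1 + 6.87 λ)/(1 + 1.97 λ).
Solving: λ (I_D1 V_DS2 − I_D2 V_DS1) = I_D2 − I_D1, so λ = (1.89 − 1.61) / (1.61 × 6.87 − 1.89 × 1.97) = 0.28 / 7.34 = 0.0382 V⁻¹.

λ = 0.0382 V⁻¹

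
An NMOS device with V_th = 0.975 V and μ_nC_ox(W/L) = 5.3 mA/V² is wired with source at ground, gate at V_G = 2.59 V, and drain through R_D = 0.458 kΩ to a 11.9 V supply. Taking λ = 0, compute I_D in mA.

V_GS = V_G = 2.59 V, so V_ov = 2.59 − 0.975 = 1.61 V.
Assume saturation: I_D = ½ k_n V_ov² = 0.5 × 5.3 × 1.61² = 6.91 mA, giving V_DS = V_DD − I_D R_D = 11.9 − 6.91 × 0.458 = 8.73 V.
V_DS = 8.73 V ≥ V_ov = 1.61 V, confirming saturation.

I_D = 6.91 mA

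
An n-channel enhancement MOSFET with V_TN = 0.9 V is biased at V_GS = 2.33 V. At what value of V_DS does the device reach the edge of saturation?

The boundary between triode and saturation is V_DS = V_GS − V_TN = V_ov.
V_ov = 2.33 − 0.9 = 1.43 V.

V_DS,sat = 1.43 V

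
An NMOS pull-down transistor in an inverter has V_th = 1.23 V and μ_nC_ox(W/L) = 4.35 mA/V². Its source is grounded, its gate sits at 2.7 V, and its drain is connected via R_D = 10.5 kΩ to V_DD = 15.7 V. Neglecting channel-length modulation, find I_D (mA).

V_GS = V_G = 2.7 V, so V_ov = 2.7 − 1.23 = 1.47 V.
Assume saturation: I_D = ½ k_n V_ov² = 0.5 × 4.35 × 1.47² = 4.7 mA, giving V_DS = V_DD − I_D R_D = 15.7 − 4.7 × 10.5 = -33.6 V.
But -33.6 V < V_ov = 1.47 V, so the device is actually in triode.
In triode I_D = k_n[V_ov V_DS − ½ V_DS²] and I_D = (V_DD − V_DS)/R_D. Equating: 22.8 V_DS² − 68.14 V_DS + 15.7 = 0, giving V_DS = 0.252 V (the root below V_ov).
I_D = (15.7 − 0.252) / 10.5 = 1.47 mA.

I_D = 1.47 mA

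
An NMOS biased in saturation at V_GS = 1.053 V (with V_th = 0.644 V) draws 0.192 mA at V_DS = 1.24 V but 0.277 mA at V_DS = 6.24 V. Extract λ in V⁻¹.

With V_GS fixed, I_D ∝ (1 + λ V_DS) in saturation, so I_D2/I_D1 = (1 + λ V_DS2)/(1 + λ V_DS1).
0.277/0.192 = 1.443 = (1 + 6.24 λ)/(1 + 1.24 λ).
Solving: λ (I_D1 V_DS2 − I_D2 V_DS1) = I_D2 − I_D1, so λ = (0.277 − 0.192) / (0.192 × 6.24 − 0.277 × 1.24) = 0.085 / 0.855 = 0.0995 V⁻¹.

λ = 0.0995 V⁻¹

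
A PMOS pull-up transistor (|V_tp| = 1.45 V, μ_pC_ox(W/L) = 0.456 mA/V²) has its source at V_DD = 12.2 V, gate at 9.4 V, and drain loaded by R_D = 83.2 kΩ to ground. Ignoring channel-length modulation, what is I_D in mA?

I_D = 0.144 mA

V_SG = V_DD − V_G = 12.2 − 9.4 = 2.8 V, so V_ov = 2.8 − 1.45 = 1.35 V.
Assume saturation: I_D = ½ k_p V_ov² = 0.5 × 0.456 × 1.35² = 0.416 mA, giving V_SD = V_DD − I_D R_D = 12.2 − 0.416 × 83.2 = -22.4 V.
But -22.4 V < V_ov = 1.35 V, so the device is actually in triode.
In triode I_D = k_p[V_ov V_SD − ½ V_SD²] and I_D = (V_DD − V_SD)/R_D. Equating: 19 V_SD² − 52.22 V_SD + 12.2 = 0, giving V_SD = 0.258 V (the root below V_ov).
I_D = (12.2 − 0.258) / 83.2 = 0.144 mA.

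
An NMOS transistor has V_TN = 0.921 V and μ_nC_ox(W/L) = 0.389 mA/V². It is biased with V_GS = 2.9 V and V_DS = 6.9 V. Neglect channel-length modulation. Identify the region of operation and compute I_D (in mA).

Saturation; I_D = 0.762 mA

V_ov = V_GS − V_TN = 2.9 − 0.921 = 1.98 V.
Since V_DS = 6.9 V ≥ V_ov = 1.98 V, the device is in saturation.
I_D = ½ k_n V_ov² = 0.5 × 0.389 × 1.98² = 0.762 mA.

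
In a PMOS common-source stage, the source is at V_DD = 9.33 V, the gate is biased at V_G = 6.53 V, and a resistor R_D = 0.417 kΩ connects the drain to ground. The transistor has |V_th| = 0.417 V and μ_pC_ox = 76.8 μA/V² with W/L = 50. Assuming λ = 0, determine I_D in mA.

I_D = 10.9 mA

V_SG = V_DD − V_G = 9.33 − 6.53 = 2.8 V, so V_ov = 2.8 − 0.417 = 2.38 V.
k_p = μ_pC_ox · (W/L) = 3.84 mA/V².
Assume saturation: I_D = ½ k_p V_ov² = 0.5 × 3.84 × 2.38² = 10.9 mA, giving V_SD = V_DD − I_D R_D = 9.33 − 10.9 × 0.417 = 4.78 V.
V_SD = 4.78 V ≥ V_ov = 2.38 V, confirming saturation.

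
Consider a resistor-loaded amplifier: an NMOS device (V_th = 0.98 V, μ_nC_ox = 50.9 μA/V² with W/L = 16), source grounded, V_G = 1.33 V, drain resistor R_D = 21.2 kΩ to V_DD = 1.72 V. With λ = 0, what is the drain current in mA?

V_GS = V_G = 1.33 V, so V_ov = 1.33 − 0.98 = 0.35 V.
k_n = μ_nC_ox · (W/L) = 0.8144 mA/V².
Assume saturation: I_D = ½ k_n V_ov² = 0.5 × 0.8144 × 0.35² = 0.0499 mA, giving V_DS = V_DD − I_D R_D = 1.72 − 0.0499 × 21.2 = 0.663 V.
V_DS = 0.663 V ≥ V_ov = 0.35 V, confirming saturation.

I_D = 0.0499 mA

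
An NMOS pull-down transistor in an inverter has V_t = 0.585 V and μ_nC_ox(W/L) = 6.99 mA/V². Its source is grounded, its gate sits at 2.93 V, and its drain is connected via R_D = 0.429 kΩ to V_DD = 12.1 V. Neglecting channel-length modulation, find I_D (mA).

I_D = 19.2 mA

V_GS = V_G = 2.93 V, so V_ov = 2.93 − 0.585 = 2.35 V.
Assume saturation: I_D = ½ k_n V_ov² = 0.5 × 6.99 × 2.35² = 19.2 mA, giving V_DS = V_DD − I_D R_D = 12.1 − 19.2 × 0.429 = 3.86 V.
V_DS = 3.86 V ≥ V_ov = 2.35 V, confirming saturation.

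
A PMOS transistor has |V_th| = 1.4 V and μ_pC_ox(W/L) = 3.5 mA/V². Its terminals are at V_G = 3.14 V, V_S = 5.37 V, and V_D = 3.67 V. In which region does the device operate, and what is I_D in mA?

Saturation; I_D = 1.21 mA

V_SG = V_S − V_G = 5.37 − 3.14 = 2.23 V; V_SD = V_S − V_D = 5.37 − 3.67 = 1.7 V.
V_ov = V_SG − |V_th| = 2.23 − 1.4 = 0.83 V.
Since V_SD = 1.7 V ≥ V_ov = 0.83 V, the device is in saturation.
I_D = ½ k_p V_ov² = 0.5 × 3.5 × 0.83² = 1.21 mA.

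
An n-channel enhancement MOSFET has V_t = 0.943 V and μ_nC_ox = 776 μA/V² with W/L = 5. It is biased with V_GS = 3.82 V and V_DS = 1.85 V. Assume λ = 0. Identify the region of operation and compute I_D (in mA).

k_n = μ_nC_ox · (W/L) = 3.88 mA/V².
V_ov = V_GS − V_t = 3.82 − 0.943 = 2.88 V.
Since V_DS = 1.85 V < V_ov = 2.88 V, the device is in the triode region.
I_D = k_n [V_ov · V_DS − ½ V_DS²] = 3.88 × [2.88 × 1.85 − 0.5 × 1.85²] = 14 mA.

Triode; I_D = 14.0 mA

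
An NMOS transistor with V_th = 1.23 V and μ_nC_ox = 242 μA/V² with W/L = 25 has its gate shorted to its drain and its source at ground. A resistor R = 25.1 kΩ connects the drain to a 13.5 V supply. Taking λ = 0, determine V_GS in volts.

V_GS = 1.63 V

With gate tied to drain, V_GS = V_DS ≥ V_GS − V_th, so the device is in saturation.
k_n = μ_nC_ox · (W/L) = 6.05 mA/V².
KCL at the drain: ½ k_n (V_GS − V_th)² = (V_DD − V_GS)/R.
Let x = V_GS − 1.23. Then 75.9 x² + x − 12.27 = 0, giving x = 0.395 V (positive root), so V_GS = 1.63 V.
I_D = (V_DD − V_GS)/R = (13.5 − 1.63) / 25.1 = 0.473 mA.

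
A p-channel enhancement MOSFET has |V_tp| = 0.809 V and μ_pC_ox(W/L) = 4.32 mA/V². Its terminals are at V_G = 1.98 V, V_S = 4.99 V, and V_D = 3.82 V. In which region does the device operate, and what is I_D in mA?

Triode; I_D = 8.17 mA

V_SG = V_S − V_G = 4.99 − 1.98 = 3.01 V; V_SD = V_S − V_D = 4.99 − 3.82 = 1.17 V.
V_ov = V_SG − |V_tp| = 3.01 − 0.809 = 2.2 V.
Since V_SD = 1.17 V < V_ov = 2.2 V, the device is in the triode region.
I_D = k_p [V_ov · V_SD − ½ V_SD²] = 4.32 × [2.2 × 1.17 − 0.5 × 1.17²] = 8.17 mA.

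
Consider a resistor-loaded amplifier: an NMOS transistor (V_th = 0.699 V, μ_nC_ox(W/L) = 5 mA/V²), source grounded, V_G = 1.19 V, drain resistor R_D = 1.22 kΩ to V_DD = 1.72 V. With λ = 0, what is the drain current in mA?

V_GS = V_G = 1.19 V, so V_ov = 1.19 − 0.699 = 0.491 V.
Assume saturation: I_D = ½ k_n V_ov² = 0.5 × 5 × 0.491² = 0.603 mA, giving V_DS = V_DD − I_D R_D = 1.72 − 0.603 × 1.22 = 0.985 V.
V_DS = 0.985 V ≥ V_ov = 0.491 V, confirming saturation.

I_D = 0.603 mA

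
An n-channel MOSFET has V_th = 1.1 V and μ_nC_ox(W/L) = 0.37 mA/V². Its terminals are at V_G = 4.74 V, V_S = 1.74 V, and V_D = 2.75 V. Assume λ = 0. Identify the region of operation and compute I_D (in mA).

Triode; I_D = 0.521 mA

V_GS = V_G − V_S = 4.74 − 1.74 = 3 V; V_DS = V_D − V_S = 2.75 − 1.74 = 1.01 V.
V_ov = V_GS − V_th = 3 − 1.1 = 1.9 V.
Since V_DS = 1.01 V < V_ov = 1.9 V, the device is in the triode region.
I_D = k_n [V_ov · V_DS − ½ V_DS²] = 0.37 × [1.9 × 1.01 − 0.5 × 1.01²] = 0.521 mA.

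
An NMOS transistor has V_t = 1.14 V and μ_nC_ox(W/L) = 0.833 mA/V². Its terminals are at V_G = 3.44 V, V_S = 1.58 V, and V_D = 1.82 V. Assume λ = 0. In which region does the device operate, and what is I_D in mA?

V_GS = V_G − V_S = 3.44 − 1.58 = 1.86 V; V_DS = V_D − V_S = 1.82 − 1.58 = 0.24 V.
V_ov = V_GS − V_t = 1.86 − 1.14 = 0.72 V.
Since V_DS = 0.24 V < V_ov = 0.72 V, the device is in the triode region.
I_D = k_n [V_ov · V_DS − ½ V_DS²] = 0.833 × [0.72 × 0.24 − 0.5 × 0.24²] = 0.12 mA.

Triode; I_D = 0.120 mA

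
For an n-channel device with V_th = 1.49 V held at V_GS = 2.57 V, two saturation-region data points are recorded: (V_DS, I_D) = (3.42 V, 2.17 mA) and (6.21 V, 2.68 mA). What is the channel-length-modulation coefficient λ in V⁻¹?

With V_GS fixed, I_D ∝ (1 + λ V_DS) in saturation, so I_D2/I_D1 = (1 + λ V_DS2)/(1 + λ V_DS1).
2.68/2.17 = 1.235 = (1 + 6.21 λ)/(1 + 3.42 λ).
Solving: λ (I_D1 V_DS2 − I_D2 V_DS1) = I_D2 − I_D1, so λ = (2.68 − 2.17) / (2.17 × 6.21 − 2.68 × 3.42) = 0.51 / 4.31 = 0.118 V⁻¹.

λ = 0.118 V⁻¹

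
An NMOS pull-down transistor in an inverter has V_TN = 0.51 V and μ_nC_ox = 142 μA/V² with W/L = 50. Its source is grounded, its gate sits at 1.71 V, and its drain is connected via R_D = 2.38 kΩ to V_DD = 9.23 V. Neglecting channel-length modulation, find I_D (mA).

V_GS = V_G = 1.71 V, so V_ov = 1.71 − 0.51 = 1.2 V.
k_n = μ_nC_ox · (W/L) = 7.1 mA/V².
Assume saturation: I_D = ½ k_n V_ov² = 0.5 × 7.1 × 1.2² = 5.11 mA, giving V_DS = V_DD − I_D R_D = 9.23 − 5.11 × 2.38 = -2.94 V.
But -2.94 V < V_ov = 1.2 V, so the device is actually in triode.
In triode I_D = k_n[V_ov V_DS − ½ V_DS²] and I_D = (V_DD − V_DS)/R_D. Equating: 8.45 V_DS² − 21.28 V_DS + 9.23 = 0, giving V_DS = 0.557 V (the root below V_ov).
I_D = (9.23 − 0.557) / 2.38 = 3.64 mA.

I_D = 3.64 mA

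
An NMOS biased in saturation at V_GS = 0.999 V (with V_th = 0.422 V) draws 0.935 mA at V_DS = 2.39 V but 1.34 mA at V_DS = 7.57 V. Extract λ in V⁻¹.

With V_GS fixed, I_D ∝ (1 + λ V_DS) in saturation, so I_D2/I_D1 = (1 + λ V_DS2)/(1 + λ V_DS1).
1.34/0.935 = 1.433 = (1 + 7.57 λ)/(1 + 2.39 λ).
Solving: λ (I_D1 V_DS2 − I_D2 V_DS1) = I_D2 − I_D1, so λ = (1.34 − 0.935) / (0.935 × 7.57 − 1.34 × 2.39) = 0.405 / 3.88 = 0.105 V⁻¹.

λ = 0.105 V⁻¹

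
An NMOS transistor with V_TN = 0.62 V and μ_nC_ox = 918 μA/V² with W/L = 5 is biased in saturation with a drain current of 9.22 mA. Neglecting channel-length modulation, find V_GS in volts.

k_n = μ_nC_ox · (W/L) = 4.59 mA/V².
In saturation I_D = ½ k_n (V_GS − V_TN)², so V_GS − V_TN = √(2 I_D / k_n) = √(2 × 9.22 / 4.59) = 2 V.
V_GS = 0.62 + 2 = 2.62 V.

V_GS = 2.62 V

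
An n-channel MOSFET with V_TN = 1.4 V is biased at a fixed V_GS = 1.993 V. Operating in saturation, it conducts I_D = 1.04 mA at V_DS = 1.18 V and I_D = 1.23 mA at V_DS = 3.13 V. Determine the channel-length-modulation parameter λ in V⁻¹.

With V_GS fixed, I_D ∝ (1 + λ V_DS) in saturation, so I_D2/I_D1 = (1 + λ V_DS2)/(1 + λ V_DS1).
1.23/1.04 = 1.183 = (1 + 3.13 λ)/(1 + 1.18 λ).
Solving: λ (I_D1 V_DS2 − I_D2 V_DS1) = I_D2 − I_D1, so λ = (1.23 − 1.04) / (1.04 × 3.13 − 1.23 × 1.18) = 0.19 / 1.8 = 0.105 V⁻¹.

λ = 0.105 V⁻¹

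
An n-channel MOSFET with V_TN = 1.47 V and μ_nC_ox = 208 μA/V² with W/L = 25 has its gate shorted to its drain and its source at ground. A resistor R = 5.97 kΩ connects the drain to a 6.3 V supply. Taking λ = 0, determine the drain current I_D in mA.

With gate tied to drain, V_GS = V_DS ≥ V_GS − V_TN, so the device is in saturation.
k_n = μ_nC_ox · (W/L) = 5.2 mA/V².
KCL at the drain: ½ k_n (V_GS − V_TN)² = (V_DD − V_GS)/R.
Let x = V_GS − 1.47. Then 15.5 x² + x − 4.83 = 0, giving x = 0.527 V (positive root), so V_GS = 2 V.
I_D = (V_DD − V_GS)/R = (6.3 − 2) / 5.97 = 0.721 mA.

I_D = 0.721 mA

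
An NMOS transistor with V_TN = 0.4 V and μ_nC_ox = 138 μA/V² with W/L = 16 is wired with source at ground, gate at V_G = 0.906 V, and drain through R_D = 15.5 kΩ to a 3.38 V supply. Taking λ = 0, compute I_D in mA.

V_GS = V_G = 0.906 V, so V_ov = 0.906 − 0.4 = 0.506 V.
k_n = μ_nC_ox · (W/L) = 2.208 mA/V².
Assume saturation: I_D = ½ k_n V_ov² = 0.5 × 2.208 × 0.506² = 0.283 mA, giving V_DS = V_DD − I_D R_D = 3.38 − 0.283 × 15.5 = -1 V.
But -1 V < V_ov = 0.506 V, so the device is actually in triode.
In triode I_D = k_n[V_ov V_DS − ½ V_DS²] and I_D = (V_DD − V_DS)/R_D. Equating: 17.1 V_DS² − 18.32 V_DS + 3.38 = 0, giving V_DS = 0.237 V (the root below V_ov).
I_D = (3.38 − 0.237) / 15.5 = 0.203 mA.

I_D = 0.203 mA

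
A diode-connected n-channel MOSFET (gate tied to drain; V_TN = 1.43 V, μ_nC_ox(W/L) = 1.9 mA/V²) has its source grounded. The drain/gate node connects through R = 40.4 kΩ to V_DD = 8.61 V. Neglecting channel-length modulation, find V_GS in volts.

With gate tied to drain, V_GS = V_DS ≥ V_GS − V_TN, so the device is in saturation.
KCL at the drain: ½ k_n (V_GS − V_TN)² = (V_DD − V_GS)/R.
Let x = V_GS − 1.43. Then 38.4 x² + x − 7.18 = 0, giving x = 0.42 V (positive root), so V_GS = 1.85 V.
I_D = (V_DD − V_GS)/R = (8.61 − 1.85) / 40.4 = 0.167 mA.

V_GS = 1.85 V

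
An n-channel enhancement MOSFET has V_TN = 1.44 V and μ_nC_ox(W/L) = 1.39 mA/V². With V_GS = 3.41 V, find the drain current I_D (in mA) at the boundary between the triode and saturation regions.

At the boundary V_DS = V_ov = V_GS − V_TN = 3.41 − 1.44 = 1.97 V.
I_D = ½ k_n V_ov² = 0.5 × 1.39 × 1.97² = 2.7 mA.

I_D = 2.70 mA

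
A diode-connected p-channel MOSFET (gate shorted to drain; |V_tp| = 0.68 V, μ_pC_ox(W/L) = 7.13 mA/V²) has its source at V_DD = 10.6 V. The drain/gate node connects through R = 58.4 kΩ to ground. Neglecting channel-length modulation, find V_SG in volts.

V_SG = 0.896 V

With gate tied to drain, V_SG = V_SD ≥ V_SG − |V_tp|, so the device is in saturation.
KCL at the drain: ½ k_p (V_SG − |V_tp|)² = (V_DD − V_SG)/R.
Let x = V_SG − 0.68. Then 208 x² + x − 9.92 = 0, giving x = 0.216 V (positive root), so V_SG = 0.896 V.
I_D = (V_DD − V_SG)/R = (10.6 − 0.896) / 58.4 = 0.166 mA.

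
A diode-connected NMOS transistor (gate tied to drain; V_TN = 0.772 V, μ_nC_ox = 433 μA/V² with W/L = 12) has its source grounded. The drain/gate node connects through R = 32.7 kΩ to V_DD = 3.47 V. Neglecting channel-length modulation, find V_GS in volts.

V_GS = 0.944 V

With gate tied to drain, V_GS = V_DS ≥ V_GS − V_TN, so the device is in saturation.
k_n = μ_nC_ox · (W/L) = 5.196 mA/V².
KCL at the drain: ½ k_n (V_GS − V_TN)² = (V_DD − V_GS)/R.
Let x = V_GS − 0.772. Then 85 x² + x − 2.698 = 0, giving x = 0.172 V (positive root), so V_GS = 0.944 V.
I_D = (V_DD − V_GS)/R = (3.47 − 0.944) / 32.7 = 0.0772 mA.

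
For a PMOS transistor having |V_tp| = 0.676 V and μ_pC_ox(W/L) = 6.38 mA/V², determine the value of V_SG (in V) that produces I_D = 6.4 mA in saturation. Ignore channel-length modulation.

V_SG = 2.09 V

In saturation I_D = ½ k_p (V_SG − |V_tp|)², so V_SG − |V_tp| = √(2 I_D / k_p) = √(2 × 6.4 / 6.38) = 1.42 V.
V_SG = 0.676 + 1.42 = 2.09 V.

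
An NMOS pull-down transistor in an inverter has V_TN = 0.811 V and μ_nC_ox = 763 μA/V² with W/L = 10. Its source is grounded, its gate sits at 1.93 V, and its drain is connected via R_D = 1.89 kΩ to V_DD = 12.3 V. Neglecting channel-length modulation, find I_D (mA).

V_GS = V_G = 1.93 V, so V_ov = 1.93 − 0.811 = 1.12 V.
k_n = μ_nC_ox · (W/L) = 7.63 mA/V².
Assume saturation: I_D = ½ k_n V_ov² = 0.5 × 7.63 × 1.12² = 4.78 mA, giving V_DS = V_DD − I_D R_D = 12.3 − 4.78 × 1.89 = 3.27 V.
V_DS = 3.27 V ≥ V_ov = 1.12 V, confirming saturation.

I_D = 4.78 mA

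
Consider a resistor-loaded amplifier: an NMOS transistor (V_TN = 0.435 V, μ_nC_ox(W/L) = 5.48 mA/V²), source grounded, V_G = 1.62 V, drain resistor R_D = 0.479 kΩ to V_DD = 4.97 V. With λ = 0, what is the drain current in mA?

I_D = 3.85 mA

V_GS = V_G = 1.62 V, so V_ov = 1.62 − 0.435 = 1.19 V.
Assume saturation: I_D = ½ k_n V_ov² = 0.5 × 5.48 × 1.19² = 3.85 mA, giving V_DS = V_DD − I_D R_D = 4.97 − 3.85 × 0.479 = 3.13 V.
V_DS = 3.13 V ≥ V_ov = 1.19 V, confirming saturation.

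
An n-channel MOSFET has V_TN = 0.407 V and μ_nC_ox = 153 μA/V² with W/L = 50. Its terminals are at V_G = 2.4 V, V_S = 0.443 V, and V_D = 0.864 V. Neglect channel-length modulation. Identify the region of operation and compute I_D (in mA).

Triode; I_D = 4.31 mA

V_GS = V_G − V_S = 2.4 − 0.443 = 1.96 V; V_DS = V_D − V_S = 0.864 − 0.443 = 0.421 V.
k_n = μ_nC_ox · (W/L) = 7.65 mA/V².
V_ov = V_GS − V_TN = 1.96 − 0.407 = 1.55 V.
Since V_DS = 0.421 V < V_ov = 1.55 V, the device is in the triode region.
I_D = k_n [V_ov · V_DS − ½ V_DS²] = 7.65 × [1.55 × 0.421 − 0.5 × 0.421²] = 4.31 mA.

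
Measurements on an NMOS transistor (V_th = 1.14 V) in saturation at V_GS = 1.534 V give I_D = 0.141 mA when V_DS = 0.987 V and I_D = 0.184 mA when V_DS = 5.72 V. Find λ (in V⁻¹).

With V_GS fixed, I_D ∝ (1 + λ V_DS) in saturation, so I_D2/I_D1 = (1 + λ V_DS2)/(1 + λ V_DS1).
0.184/0.141 = 1.305 = (1 + 5.72 λ)/(1 + 0.987 λ).
Solving: λ (I_D1 V_DS2 − I_D2 V_DS1) = I_D2 − I_D1, so λ = (0.184 − 0.141) / (0.141 × 5.72 − 0.184 × 0.987) = 0.043 / 0.625 = 0.0688 V⁻¹.

λ = 0.0688 V⁻¹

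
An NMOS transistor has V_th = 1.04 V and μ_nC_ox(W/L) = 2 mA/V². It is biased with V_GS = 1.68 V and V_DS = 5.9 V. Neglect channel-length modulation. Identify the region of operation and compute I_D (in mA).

Saturation; I_D = 0.410 mA

V_ov = V_GS − V_th = 1.68 − 1.04 = 0.64 V.
Since V_DS = 5.9 V ≥ V_ov = 0.64 V, the device is in saturation.
I_D = ½ k_n V_ov² = 0.5 × 2 × 0.64² = 0.41 mA.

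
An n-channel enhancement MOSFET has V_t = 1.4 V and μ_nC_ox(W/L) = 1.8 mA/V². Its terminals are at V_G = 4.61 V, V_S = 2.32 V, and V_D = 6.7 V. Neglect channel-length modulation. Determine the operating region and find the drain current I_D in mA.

V_GS = V_G − V_S = 4.61 − 2.32 = 2.29 V; V_DS = V_D − V_S = 6.7 − 2.32 = 4.38 V.
V_ov = V_GS − V_t = 2.29 − 1.4 = 0.89 V.
Since V_DS = 4.38 V ≥ V_ov = 0.89 V, the device is in saturation.
I_D = ½ k_n V_ov² = 0.5 × 1.8 × 0.89² = 0.713 mA.

Saturation; I_D = 0.713 mA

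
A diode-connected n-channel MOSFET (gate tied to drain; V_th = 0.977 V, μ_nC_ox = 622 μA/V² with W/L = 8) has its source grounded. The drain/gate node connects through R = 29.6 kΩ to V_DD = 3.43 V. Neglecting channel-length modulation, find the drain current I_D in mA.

I_D = 0.0769 mA

With gate tied to drain, V_GS = V_DS ≥ V_GS − V_th, so the device is in saturation.
k_n = μ_nC_ox · (W/L) = 4.976 mA/V².
KCL at the drain: ½ k_n (V_GS − V_th)² = (V_DD − V_GS)/R.
Let x = V_GS − 0.977. Then 73.6 x² + x − 2.453 = 0, giving x = 0.176 V (positive root), so V_GS = 1.15 V.
I_D = (V_DD − V_GS)/R = (3.43 − 1.15) / 29.6 = 0.0769 mA.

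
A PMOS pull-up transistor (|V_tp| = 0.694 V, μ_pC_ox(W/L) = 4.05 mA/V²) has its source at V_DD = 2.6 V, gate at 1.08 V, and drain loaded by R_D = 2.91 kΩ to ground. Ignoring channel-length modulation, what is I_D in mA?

V_SG = V_DD − V_G = 2.6 − 1.08 = 1.52 V, so V_ov = 1.52 − 0.694 = 0.826 V.
Assume saturation: I_D = ½ k_p V_ov² = 0.5 × 4.05 × 0.826² = 1.38 mA, giving V_SD = V_DD − I_D R_D = 2.6 − 1.38 × 2.91 = -1.42 V.
But -1.42 V < V_ov = 0.826 V, so the device is actually in triode.
In triode I_D = k_p[V_ov V_SD − ½ V_SD²] and I_D = (V_DD − V_SD)/R_D. Equating: 5.89 V_SD² − 10.73 V_SD + 2.6 = 0, giving V_SD = 0.288 V (the root below V_ov).
I_D = (2.6 − 0.288) / 2.91 = 0.795 mA.

I_D = 0.795 mA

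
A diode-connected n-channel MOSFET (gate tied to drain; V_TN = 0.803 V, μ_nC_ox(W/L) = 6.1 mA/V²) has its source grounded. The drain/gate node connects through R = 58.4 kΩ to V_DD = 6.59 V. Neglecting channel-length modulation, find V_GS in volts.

V_GS = 0.980 V

With gate tied to drain, V_GS = V_DS ≥ V_GS − V_TN, so the device is in saturation.
KCL at the drain: ½ k_n (V_GS − V_TN)² = (V_DD − V_GS)/R.
Let x = V_GS − 0.803. Then 178 x² + x − 5.787 = 0, giving x = 0.177 V (positive root), so V_GS = 0.98 V.
I_D = (V_DD − V_GS)/R = (6.59 − 0.98) / 58.4 = 0.0961 mA.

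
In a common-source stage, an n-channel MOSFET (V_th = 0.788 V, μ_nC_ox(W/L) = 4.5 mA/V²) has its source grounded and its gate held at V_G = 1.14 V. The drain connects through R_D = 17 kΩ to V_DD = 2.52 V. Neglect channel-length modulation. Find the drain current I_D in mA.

V_GS = V_G = 1.14 V, so V_ov = 1.14 − 0.788 = 0.352 V.
Assume saturation: I_D = ½ k_n V_ov² = 0.5 × 4.5 × 0.352² = 0.279 mA, giving V_DS = V_DD − I_D R_D = 2.52 − 0.279 × 17 = -2.22 V.
But -2.22 V < V_ov = 0.352 V, so the device is actually in triode.
In triode I_D = k_n[V_ov V_DS − ½ V_DS²] and I_D = (V_DD − V_DS)/R_D. Equating: 38.2 V_DS² − 27.93 V_DS + 2.52 = 0, giving V_DS = 0.105 V (the root below V_ov).
I_D = (2.52 − 0.105) / 17 = 0.142 mA.

I_D = 0.142 mA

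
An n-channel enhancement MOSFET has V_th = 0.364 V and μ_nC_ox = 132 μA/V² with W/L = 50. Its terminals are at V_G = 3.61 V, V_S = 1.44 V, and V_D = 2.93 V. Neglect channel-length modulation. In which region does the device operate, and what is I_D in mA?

Triode; I_D = 10.4 mA

V_GS = V_G − V_S = 3.61 − 1.44 = 2.17 V; V_DS = V_D − V_S = 2.93 − 1.44 = 1.49 V.
k_n = μ_nC_ox · (W/L) = 6.6 mA/V².
V_ov = V_GS − V_th = 2.17 − 0.364 = 1.81 V.
Since V_DS = 1.49 V < V_ov = 1.81 V, the device is in the triode region.
I_D = k_n [V_ov · V_DS − ½ V_DS²] = 6.6 × [1.81 × 1.49 − 0.5 × 1.49²] = 10.4 mA.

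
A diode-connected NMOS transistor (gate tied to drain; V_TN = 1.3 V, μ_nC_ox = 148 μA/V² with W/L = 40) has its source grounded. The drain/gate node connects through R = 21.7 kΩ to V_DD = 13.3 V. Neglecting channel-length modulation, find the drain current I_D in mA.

I_D = 0.533 mA

With gate tied to drain, V_GS = V_DS ≥ V_GS − V_TN, so the device is in saturation.
k_n = μ_nC_ox · (W/L) = 5.92 mA/V².
KCL at the drain: ½ k_n (V_GS − V_TN)² = (V_DD − V_GS)/R.
Let x = V_GS − 1.3. Then 64.2 x² + x − 12 = 0, giving x = 0.425 V (positive root), so V_GS = 1.72 V.
I_D = (V_DD − V_GS)/R = (13.3 − 1.72) / 21.7 = 0.533 mA.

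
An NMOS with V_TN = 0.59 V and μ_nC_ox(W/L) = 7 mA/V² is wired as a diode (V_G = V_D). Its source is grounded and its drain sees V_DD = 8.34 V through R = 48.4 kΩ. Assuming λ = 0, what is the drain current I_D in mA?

I_D = 0.156 mA

With gate tied to drain, V_GS = V_DS ≥ V_GS − V_TN, so the device is in saturation.
KCL at the drain: ½ k_n (V_GS − V_TN)² = (V_DD − V_GS)/R.
Let x = V_GS − 0.59. Then 169 x² + x − 7.75 = 0, giving x = 0.211 V (positive root), so V_GS = 0.801 V.
I_D = (V_DD − V_GS)/R = (8.34 − 0.801) / 48.4 = 0.156 mA.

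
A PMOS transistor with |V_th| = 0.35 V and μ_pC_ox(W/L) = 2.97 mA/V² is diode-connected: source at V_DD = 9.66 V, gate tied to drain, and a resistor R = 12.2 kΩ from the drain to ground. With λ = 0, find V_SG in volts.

V_SG = 1.04 V

With gate tied to drain, V_SG = V_SD ≥ V_SG − |V_th|, so the device is in saturation.
KCL at the drain: ½ k_p (V_SG − |V_th|)² = (V_DD − V_SG)/R.
Let x = V_SG − 0.35. Then 18.1 x² + x − 9.31 = 0, giving x = 0.69 V (positive root), so V_SG = 1.04 V.
I_D = (V_DD − V_SG)/R = (9.66 − 1.04) / 12.2 = 0.707 mA.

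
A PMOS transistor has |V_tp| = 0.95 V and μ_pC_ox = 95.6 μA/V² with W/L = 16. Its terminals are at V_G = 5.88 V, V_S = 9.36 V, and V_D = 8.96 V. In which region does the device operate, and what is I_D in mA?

Triode; I_D = 1.43 mA

V_SG = V_S − V_G = 9.36 − 5.88 = 3.48 V; V_SD = V_S − V_D = 9.36 − 8.96 = 0.4 V.
k_p = μ_pC_ox · (W/L) = 1.53 mA/V².
V_ov = V_SG − |V_tp| = 3.48 − 0.95 = 2.53 V.
Since V_SD = 0.4 V < V_ov = 2.53 V, the device is in the triode region.
I_D = k_p [V_ov · V_SD − ½ V_SD²] = 1.53 × [2.53 × 0.4 − 0.5 × 0.4²] = 1.43 mA.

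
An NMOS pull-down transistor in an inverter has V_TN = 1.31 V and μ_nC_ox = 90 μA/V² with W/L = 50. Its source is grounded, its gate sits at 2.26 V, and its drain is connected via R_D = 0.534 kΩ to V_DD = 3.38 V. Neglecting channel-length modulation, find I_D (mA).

V_GS = V_G = 2.26 V, so V_ov = 2.26 − 1.31 = 0.95 V.
k_n = μ_nC_ox · (W/L) = 4.5 mA/V².
Assume saturation: I_D = ½ k_n V_ov² = 0.5 × 4.5 × 0.95² = 2.03 mA, giving V_DS = V_DD − I_D R_D = 3.38 − 2.03 × 0.534 = 2.3 V.
V_DS = 2.3 V ≥ V_ov = 0.95 V, confirming saturation.

I_D = 2.03 mA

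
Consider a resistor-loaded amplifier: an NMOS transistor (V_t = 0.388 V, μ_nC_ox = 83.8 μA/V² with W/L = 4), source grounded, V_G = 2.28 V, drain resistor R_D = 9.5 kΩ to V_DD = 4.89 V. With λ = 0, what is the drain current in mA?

I_D = 0.424 mA

V_GS = V_G = 2.28 V, so V_ov = 2.28 − 0.388 = 1.89 V.
k_n = μ_nC_ox · (W/L) = 0.3352 mA/V².
Assume saturation: I_D = ½ k_n V_ov² = 0.5 × 0.3352 × 1.89² = 0.6 mA, giving V_DS = V_DD − I_D R_D = 4.89 − 0.6 × 9.5 = -0.81 V.
But -0.81 V < V_ov = 1.89 V, so the device is actually in triode.
In triode I_D = k_n[V_ov V_DS − ½ V_DS²] and I_D = (V_DD − V_DS)/R_D. Equating: 1.59 V_DS² − 7.025 V_DS + 4.89 = 0, giving V_DS = 0.866 V (the root below V_ov).
I_D = (4.89 − 0.866) / 9.5 = 0.424 mA.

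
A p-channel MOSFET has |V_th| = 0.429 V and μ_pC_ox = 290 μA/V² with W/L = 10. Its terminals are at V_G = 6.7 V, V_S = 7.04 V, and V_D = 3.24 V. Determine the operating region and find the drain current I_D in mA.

V_SG = V_S − V_G = 7.04 − 6.7 = 0.34 V; V_SD = V_S − V_D = 7.04 − 3.24 = 3.8 V.
V_SG = 0.34 V < |V_th| = 0.429 V, so the transistor is in cutoff.

Cutoff; I_D = 0 mA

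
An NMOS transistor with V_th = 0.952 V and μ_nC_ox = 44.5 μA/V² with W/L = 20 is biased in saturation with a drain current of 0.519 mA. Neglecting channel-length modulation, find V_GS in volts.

k_n = μ_nC_ox · (W/L) = 0.89 mA/V².
In saturation I_D = ½ k_n (V_GS − V_th)², so V_GS − V_th = √(2 I_D / k_n) = √(2 × 0.519 / 0.89) = 1.08 V.
V_GS = 0.952 + 1.08 = 2.03 V.

V_GS = 2.03 V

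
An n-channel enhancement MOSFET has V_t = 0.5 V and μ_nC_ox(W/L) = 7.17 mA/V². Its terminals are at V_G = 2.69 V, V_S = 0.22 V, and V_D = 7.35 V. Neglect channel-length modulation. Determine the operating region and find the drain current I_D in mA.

Saturation; I_D = 13.9 mA

V_GS = V_G − V_S = 2.69 − 0.22 = 2.47 V; V_DS = V_D − V_S = 7.35 − 0.22 = 7.13 V.
V_ov = V_GS − V_t = 2.47 − 0.5 = 1.97 V.
Since V_DS = 7.13 V ≥ V_ov = 1.97 V, the device is in saturation.
I_D = ½ k_n V_ov² = 0.5 × 7.17 × 1.97² = 13.9 mA.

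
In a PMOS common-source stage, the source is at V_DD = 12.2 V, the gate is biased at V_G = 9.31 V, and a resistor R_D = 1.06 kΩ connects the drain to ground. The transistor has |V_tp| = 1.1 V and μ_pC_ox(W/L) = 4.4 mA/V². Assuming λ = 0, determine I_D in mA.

V_SG = V_DD − V_G = 12.2 − 9.31 = 2.89 V, so V_ov = 2.89 − 1.1 = 1.79 V.
Assume saturation: I_D = ½ k_p V_ov² = 0.5 × 4.4 × 1.79² = 7.05 mA, giving V_SD = V_DD − I_D R_D = 12.2 − 7.05 × 1.06 = 4.73 V.
V_SD = 4.73 V ≥ V_ov = 1.79 V, confirming saturation.

I_D = 7.05 mA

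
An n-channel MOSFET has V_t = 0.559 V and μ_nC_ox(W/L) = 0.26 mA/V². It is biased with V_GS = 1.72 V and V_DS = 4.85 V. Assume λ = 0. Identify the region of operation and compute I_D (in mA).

V_ov = V_GS − V_t = 1.72 − 0.559 = 1.16 V.
Since V_DS = 4.85 V ≥ V_ov = 1.16 V, the device is in saturation.
I_D = ½ k_n V_ov² = 0.5 × 0.26 × 1.16² = 0.175 mA.

Saturation; I_D = 0.175 mA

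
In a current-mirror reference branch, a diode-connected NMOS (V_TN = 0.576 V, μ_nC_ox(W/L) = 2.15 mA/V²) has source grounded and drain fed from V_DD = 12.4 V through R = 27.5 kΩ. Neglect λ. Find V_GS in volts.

With gate tied to drain, V_GS = V_DS ≥ V_GS − V_TN, so the device is in saturation.
KCL at the drain: ½ k_n (V_GS − V_TN)² = (V_DD − V_GS)/R.
Let x = V_GS − 0.576. Then 29.6 x² + x − 11.82 = 0, giving x = 0.616 V (positive root), so V_GS = 1.19 V.
I_D = (V_DD − V_GS)/R = (12.4 − 1.19) / 27.5 = 0.408 mA.

V_GS = 1.19 V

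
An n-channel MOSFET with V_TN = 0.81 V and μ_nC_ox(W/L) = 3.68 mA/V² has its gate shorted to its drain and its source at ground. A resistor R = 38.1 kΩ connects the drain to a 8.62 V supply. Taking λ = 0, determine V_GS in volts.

With gate tied to drain, V_GS = V_DS ≥ V_GS − V_TN, so the device is in saturation.
KCL at the drain: ½ k_n (V_GS − V_TN)² = (V_DD − V_GS)/R.
Let x = V_GS − 0.81. Then 70.1 x² + x − 7.81 = 0, giving x = 0.327 V (positive root), so V_GS = 1.14 V.
I_D = (V_DD − V_GS)/R = (8.62 − 1.14) / 38.1 = 0.196 mA.

V_GS = 1.14 V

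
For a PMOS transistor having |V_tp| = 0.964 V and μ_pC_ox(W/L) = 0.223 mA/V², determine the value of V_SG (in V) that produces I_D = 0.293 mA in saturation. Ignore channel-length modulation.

V_SG = 2.59 V

In saturation I_D = ½ k_p (V_SG − |V_tp|)², so V_SG − |V_tp| = √(2 I_D / k_p) = √(2 × 0.293 / 0.223) = 1.62 V.
V_SG = 0.964 + 1.62 = 2.59 V.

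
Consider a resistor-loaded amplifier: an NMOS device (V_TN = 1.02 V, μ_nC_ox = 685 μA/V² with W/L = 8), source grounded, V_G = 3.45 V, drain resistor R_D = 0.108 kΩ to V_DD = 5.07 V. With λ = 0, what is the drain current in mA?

I_D = 16.2 mA

V_GS = V_G = 3.45 V, so V_ov = 3.45 − 1.02 = 2.43 V.
k_n = μ_nC_ox · (W/L) = 5.48 mA/V².
Assume saturation: I_D = ½ k_n V_ov² = 0.5 × 5.48 × 2.43² = 16.2 mA, giving V_DS = V_DD − I_D R_D = 5.07 − 16.2 × 0.108 = 3.32 V.
V_DS = 3.32 V ≥ V_ov = 2.43 V, confirming saturation.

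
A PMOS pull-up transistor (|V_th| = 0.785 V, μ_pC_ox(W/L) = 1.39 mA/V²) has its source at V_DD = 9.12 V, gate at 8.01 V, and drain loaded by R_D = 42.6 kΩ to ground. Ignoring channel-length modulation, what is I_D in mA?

V_SG = V_DD − V_G = 9.12 − 8.01 = 1.11 V, so V_ov = 1.11 − 0.785 = 0.325 V.
Assume saturation: I_D = ½ k_p V_ov² = 0.5 × 1.39 × 0.325² = 0.0734 mA, giving V_SD = V_DD − I_D R_D = 9.12 − 0.0734 × 42.6 = 5.99 V.
V_SD = 5.99 V ≥ V_ov = 0.325 V, confirming saturation.

I_D = 0.0734 mA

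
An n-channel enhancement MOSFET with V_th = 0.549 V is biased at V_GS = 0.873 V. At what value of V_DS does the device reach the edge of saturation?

The boundary between triode and saturation is V_DS = V_GS − V_th = V_ov.
V_ov = 0.873 − 0.549 = 0.324 V.

V_DS,sat = 0.324 V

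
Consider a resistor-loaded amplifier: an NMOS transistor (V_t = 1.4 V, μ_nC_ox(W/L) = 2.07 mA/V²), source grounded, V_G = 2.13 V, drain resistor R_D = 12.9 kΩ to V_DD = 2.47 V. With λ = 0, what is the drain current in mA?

I_D = 0.181 mA

V_GS = V_G = 2.13 V, so V_ov = 2.13 − 1.4 = 0.73 V.
Assume saturation: I_D = ½ k_n V_ov² = 0.5 × 2.07 × 0.73² = 0.552 mA, giving V_DS = V_DD − I_D R_D = 2.47 − 0.552 × 12.9 = -4.65 V.
But -4.65 V < V_ov = 0.73 V, so the device is actually in triode.
In triode I_D = k_n[V_ov V_DS − ½ V_DS²] and I_D = (V_DD − V_DS)/R_D. Equating: 13.4 V_DS² − 20.49 V_DS + 2.47 = 0, giving V_DS = 0.132 V (the root below V_ov).
I_D = (2.47 − 0.132) / 12.9 = 0.181 mA.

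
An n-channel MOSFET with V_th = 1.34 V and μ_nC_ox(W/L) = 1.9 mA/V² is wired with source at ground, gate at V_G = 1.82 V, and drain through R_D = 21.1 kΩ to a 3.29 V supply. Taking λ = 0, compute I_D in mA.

V_GS = V_G = 1.82 V, so V_ov = 1.82 − 1.34 = 0.48 V.
Assume saturation: I_D = ½ k_n V_ov² = 0.5 × 1.9 × 0.48² = 0.219 mA, giving V_DS = V_DD − I_D R_D = 3.29 − 0.219 × 21.1 = -1.33 V.
But -1.33 V < V_ov = 0.48 V, so the device is actually in triode.
In triode I_D = k_n[V_ov V_DS − ½ V_DS²] and I_D = (V_DD − V_DS)/R_D. Equating: 20 V_DS² − 20.24 V_DS + 3.29 = 0, giving V_DS = 0.204 V (the root below V_ov).
I_D = (3.29 − 0.204) / 21.1 = 0.146 mA.

I_D = 0.146 mA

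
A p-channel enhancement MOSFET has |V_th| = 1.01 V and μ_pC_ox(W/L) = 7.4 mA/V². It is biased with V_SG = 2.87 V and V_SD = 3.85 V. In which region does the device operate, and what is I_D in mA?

V_ov = V_SG − |V_th| = 2.87 − 1.01 = 1.86 V.
Since V_SD = 3.85 V ≥ V_ov = 1.86 V, the device is in saturation.
I_D = ½ k_p V_ov² = 0.5 × 7.4 × 1.86² = 12.8 mA.

Saturation; I_D = 12.8 mA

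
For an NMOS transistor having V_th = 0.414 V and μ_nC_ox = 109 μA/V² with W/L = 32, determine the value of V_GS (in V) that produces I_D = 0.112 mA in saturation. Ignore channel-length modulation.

k_n = μ_nC_ox · (W/L) = 3.488 mA/V².
In saturation I_D = ½ k_n (V_GS − V_th)², so V_GS − V_th = √(2 I_D / k_n) = √(2 × 0.112 / 3.488) = 0.253 V.
V_GS = 0.414 + 0.253 = 0.667 V.

V_GS = 0.667 V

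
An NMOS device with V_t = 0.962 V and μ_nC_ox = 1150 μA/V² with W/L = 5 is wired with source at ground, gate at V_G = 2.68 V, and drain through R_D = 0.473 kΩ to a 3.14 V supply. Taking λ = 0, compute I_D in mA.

V_GS = V_G = 2.68 V, so V_ov = 2.68 − 0.962 = 1.72 V.
k_n = μ_nC_ox · (W/L) = 5.75 mA/V².
Assume saturation: I_D = ½ k_n V_ov² = 0.5 × 5.75 × 1.72² = 8.49 mA, giving V_DS = V_DD − I_D R_D = 3.14 − 8.49 × 0.473 = -0.874 V.
But -0.874 V < V_ov = 1.72 V, so the device is actually in triode.
In triode I_D = k_n[V_ov V_DS − ½ V_DS²] and I_D = (V_DD − V_DS)/R_D. Equating: 1.36 V_DS² − 5.673 V_DS + 3.14 = 0, giving V_DS = 0.657 V (the root below V_ov).
I_D = (3.14 − 0.657) / 0.473 = 5.25 mA.

I_D = 5.25 mA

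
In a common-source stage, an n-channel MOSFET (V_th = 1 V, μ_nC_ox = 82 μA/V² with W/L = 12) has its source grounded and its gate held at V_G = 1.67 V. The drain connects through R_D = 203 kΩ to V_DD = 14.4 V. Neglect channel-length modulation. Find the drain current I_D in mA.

V_GS = V_G = 1.67 V, so V_ov = 1.67 − 1 = 0.67 V.
k_n = μ_nC_ox · (W/L) = 0.984 mA/V².
Assume saturation: I_D = ½ k_n V_ov² = 0.5 × 0.984 × 0.67² = 0.221 mA, giving V_DS = V_DD − I_D R_D = 14.4 − 0.221 × 203 = -30.4 V.
But -30.4 V < V_ov = 0.67 V, so the device is actually in triode.
In triode I_D = k_n[V_ov V_DS − ½ V_DS²] and I_D = (V_DD − V_DS)/R_D. Equating: 99.9 V_DS² − 134.8 V_DS + 14.4 = 0, giving V_DS = 0.117 V (the root below V_ov).
I_D = (14.4 − 0.117) / 203 = 0.0704 mA.

I_D = 0.0704 mA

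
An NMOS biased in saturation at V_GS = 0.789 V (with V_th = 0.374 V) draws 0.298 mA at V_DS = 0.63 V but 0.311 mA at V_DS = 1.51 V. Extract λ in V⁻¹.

λ = 0.0512 V⁻¹

With V_GS fixed, I_D ∝ (1 + λ V_DS) in saturation, so I_D2/I_D1 = (1 + λ V_DS2)/(1 + λ V_DS1).
0.311/0.298 = 1.044 = (1 + 1.51 λ)/(1 + 0.63 λ).
Solving: λ (I_D1 V_DS2 − I_D2 V_DS1) = I_D2 − I_D1, so λ = (0.311 − 0.298) / (0.298 × 1.51 − 0.311 × 0.63) = 0.013 / 0.254 = 0.0512 V⁻¹.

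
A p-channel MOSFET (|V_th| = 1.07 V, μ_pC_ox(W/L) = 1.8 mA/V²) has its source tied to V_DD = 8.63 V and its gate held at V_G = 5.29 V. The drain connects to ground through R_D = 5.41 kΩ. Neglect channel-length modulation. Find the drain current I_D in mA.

V_SG = V_DD − V_G = 8.63 − 5.29 = 3.34 V, so V_ov = 3.34 − 1.07 = 2.27 V.
Assume saturation: I_D = ½ k_p V_ov² = 0.5 × 1.8 × 2.27² = 4.64 mA, giving V_SD = V_DD − I_D R_D = 8.63 − 4.64 × 5.41 = -16.5 V.
But -16.5 V < V_ov = 2.27 V, so the device is actually in triode.
In triode I_D = k_p[V_ov V_SD − ½ V_SD²] and I_D = (V_DD − V_SD)/R_D. Equating: 4.87 V_SD² − 23.11 V_SD + 8.63 = 0, giving V_SD = 0.409 V (the root below V_ov).
I_D = (8.63 − 0.409) / 5.41 = 1.52 mA.

I_D = 1.52 mA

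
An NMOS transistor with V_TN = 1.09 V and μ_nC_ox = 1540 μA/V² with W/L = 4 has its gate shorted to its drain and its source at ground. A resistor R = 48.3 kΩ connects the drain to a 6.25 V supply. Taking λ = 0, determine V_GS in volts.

With gate tied to drain, V_GS = V_DS ≥ V_GS − V_TN, so the device is in saturation.
k_n = μ_nC_ox · (W/L) = 6.16 mA/V².
KCL at the drain: ½ k_n (V_GS − V_TN)² = (V_DD − V_GS)/R.
Let x = V_GS − 1.09. Then 149 x² + x − 5.16 = 0, giving x = 0.183 V (positive root), so V_GS = 1.27 V.
I_D = (V_DD − V_GS)/R = (6.25 − 1.27) / 48.3 = 0.103 mA.

V_GS = 1.27 V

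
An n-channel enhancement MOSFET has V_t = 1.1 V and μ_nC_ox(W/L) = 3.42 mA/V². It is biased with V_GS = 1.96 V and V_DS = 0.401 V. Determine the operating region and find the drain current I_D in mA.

Triode; I_D = 0.904 mA

V_ov = V_GS − V_t = 1.96 − 1.1 = 0.86 V.
Since V_DS = 0.401 V < V_ov = 0.86 V, the device is in the triode region.
I_D = k_n [V_ov · V_DS − ½ V_DS²] = 3.42 × [0.86 × 0.401 − 0.5 × 0.401²] = 0.904 mA.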